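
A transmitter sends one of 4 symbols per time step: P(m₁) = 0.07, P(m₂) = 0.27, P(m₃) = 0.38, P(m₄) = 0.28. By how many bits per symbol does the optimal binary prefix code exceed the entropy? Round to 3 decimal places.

0.137 bits

Entropy H = −Σ p log₂ p ≈ 1.8232 bits.
Huffman merges: 7/100+27/100→17/50; 7/25+17/50→31/50; 19/50+31/50→1. L = 49/25 ≈ 1.9600.
L − H = 1.9600 − 1.8232 = 0.137 bits.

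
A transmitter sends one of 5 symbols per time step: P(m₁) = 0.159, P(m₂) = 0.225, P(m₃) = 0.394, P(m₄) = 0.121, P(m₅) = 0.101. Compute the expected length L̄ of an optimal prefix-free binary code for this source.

2.209 bits/symbol

Repeatedly combine the two least-probable nodes; the expected code length is the sum of the merged weights.
merge 101/1000 + 121/1000 → 111/500
merge 159/1000 + 111/500 → 381/1000
merge 9/40 + 381/1000 → 303/500
merge 197/500 + 303/500 → 1
L = 111/500 + 381/1000 + 303/500 + 1 = 2209/1000 = 2.209 bits/symbol.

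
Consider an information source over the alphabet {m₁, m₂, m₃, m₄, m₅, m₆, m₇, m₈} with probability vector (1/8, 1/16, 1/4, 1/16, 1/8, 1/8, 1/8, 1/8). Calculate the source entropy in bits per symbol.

Each probability is a power of 1/2, so log₂(1/p) is an integer.
H = Σ p·log₂(1/p) = 1/8·3 + 1/16·4 + 1/4·2 + 1/16·4 + 1/8·3 + 1/8·3 + 1/8·3 + 1/8·3 = 2.875 bits.

2.875 bits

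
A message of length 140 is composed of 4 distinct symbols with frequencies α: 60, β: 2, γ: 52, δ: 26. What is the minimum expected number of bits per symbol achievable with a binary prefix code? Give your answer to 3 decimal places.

1.771 bits/symbol

Probabilities are the counts divided by 140.
Repeatedly combine the two least-probable nodes; the expected code length is the sum of the merged weights.
merge 1/70 + 13/70 → 1/5
merge 1/5 + 13/35 → 4/7
merge 3/7 + 4/7 → 1
L = 1/5 + 4/7 + 1 = 62/35 ≈ 1.771 bits/symbol.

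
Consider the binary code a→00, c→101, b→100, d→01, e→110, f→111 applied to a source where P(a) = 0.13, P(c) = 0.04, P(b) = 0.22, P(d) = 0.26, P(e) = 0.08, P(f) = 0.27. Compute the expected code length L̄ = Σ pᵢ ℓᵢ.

L̄ = Σ pᵢ·ℓᵢ = 0.13·2 + 0.04·3 + 0.22·3 + 0.26·2 + 0.08·3 + 0.27·3 = 2.61 bits/symbol.

2.61 bits/symbol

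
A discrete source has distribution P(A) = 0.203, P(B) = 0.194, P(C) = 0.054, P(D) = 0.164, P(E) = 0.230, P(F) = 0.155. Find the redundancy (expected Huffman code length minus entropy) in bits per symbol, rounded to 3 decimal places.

Entropy H = −Σ p log₂ p ≈ 2.4857 bits.
Huffman merges: 27/500+31/200→209/1000; 41/250+97/500→179/500; 203/1000+209/1000→103/250; 23/100+179/500→147/250; 103/250+147/250→1. L = 2567/1000 ≈ 2.5670.
L − H = 2.5670 − 2.4857 = 0.081 bits.

0.081 bits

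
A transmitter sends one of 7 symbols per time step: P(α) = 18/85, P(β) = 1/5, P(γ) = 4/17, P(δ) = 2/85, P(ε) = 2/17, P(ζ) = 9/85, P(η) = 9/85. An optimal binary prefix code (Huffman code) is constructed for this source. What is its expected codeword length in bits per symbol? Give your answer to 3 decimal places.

Repeatedly combine the two least-probable nodes; the expected code length is the sum of the merged weights.
merge 2/85 + 9/85 → 11/85
merge 9/85 + 2/17 → 19/85
merge 11/85 + 1/5 → 28/85
merge 18/85 + 19/85 → 37/85
merge 4/17 + 28/85 → 48/85
merge 37/85 + 48/85 → 1
L = 11/85 + 19/85 + 28/85 + 37/85 + 48/85 + 1 = 228/85 ≈ 2.682 bits/symbol.

2.682 bits/symbol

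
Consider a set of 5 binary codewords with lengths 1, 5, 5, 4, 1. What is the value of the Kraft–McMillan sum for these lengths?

1.125

With common denominator 2^5 = 32: Σ 2^(−ℓᵢ) = 16/32 + 1/32 + 1/32 + 2/32 + 16/32 = 36/32 = 1.125.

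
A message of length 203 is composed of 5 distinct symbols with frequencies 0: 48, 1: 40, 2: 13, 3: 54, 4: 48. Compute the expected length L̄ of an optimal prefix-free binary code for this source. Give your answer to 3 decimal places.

2.261 bits/symbol

Probabilities are the counts divided by 203.
Repeatedly combine the two least-probable nodes; the expected code length is the sum of the merged weights.
merge 13/203 + 40/203 → 53/203
merge 48/203 + 48/203 → 96/203
merge 53/203 + 54/203 → 107/203
merge 96/203 + 107/203 → 1
L = 53/203 + 96/203 + 107/203 + 1 = 459/203 ≈ 2.261 bits/symbol.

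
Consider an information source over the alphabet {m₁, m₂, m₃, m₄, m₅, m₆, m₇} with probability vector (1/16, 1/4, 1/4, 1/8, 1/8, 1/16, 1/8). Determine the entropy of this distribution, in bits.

Each probability is a power of 1/2, so log₂(1/p) is an integer.
H = Σ p·log₂(1/p) = 1/16·4 + 1/4·2 + 1/4·2 + 1/8·3 + 1/8·3 + 1/16·4 + 1/8·3 = 2.625 bits.

2.625 bits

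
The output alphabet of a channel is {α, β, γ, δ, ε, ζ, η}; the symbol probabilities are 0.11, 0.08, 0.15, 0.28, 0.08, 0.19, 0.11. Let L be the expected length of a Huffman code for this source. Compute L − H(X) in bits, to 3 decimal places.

0.026 bits

Entropy H = −Σ p log₂ p ≈ 2.6636 bits.
Huffman merges: 2/25+2/25→4/25; 11/100+11/100→11/50; 3/20+4/25→31/100; 19/100+11/50→41/100; 7/25+31/100→59/100; 41/100+59/100→1. L = 269/100 ≈ 2.6900.
L − H = 2.6900 − 2.6636 = 0.026 bits.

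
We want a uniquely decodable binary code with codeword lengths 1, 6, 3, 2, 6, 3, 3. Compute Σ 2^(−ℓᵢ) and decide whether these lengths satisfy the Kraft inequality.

With common denominator 2^6 = 64: Σ 2^(−ℓᵢ) = 32/64 + 1/64 + 8/64 + 16/64 + 1/64 + 8/64 + 8/64 = 74/64 = 1.15625.
Kraft's inequality requires Σ ≤ 1; here Σ = 1.15625 > 1, so no such prefix code exists.

1.15625; no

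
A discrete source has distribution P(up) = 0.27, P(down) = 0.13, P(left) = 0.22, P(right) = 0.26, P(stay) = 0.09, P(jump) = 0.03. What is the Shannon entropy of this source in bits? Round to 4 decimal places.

H = −Σ pᵢ log₂ pᵢ.
−0.27·log₂(0.27) = 0.5100
−0.13·log₂(0.13) = 0.3826
−0.22·log₂(0.22) = 0.4806
−0.26·log₂(0.26) = 0.5053
−0.09·log₂(0.09) = 0.3127
−0.03·log₂(0.03) = 0.1518
Sum ≈ 2.3429 → 2.3429 bits.

2.3429 bits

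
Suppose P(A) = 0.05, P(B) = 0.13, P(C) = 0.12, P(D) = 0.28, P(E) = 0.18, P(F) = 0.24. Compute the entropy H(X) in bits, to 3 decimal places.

H = −Σ pᵢ log₂ pᵢ.
−0.05·log₂(0.05) = 0.2161
−0.13·log₂(0.13) = 0.3826
−0.12·log₂(0.12) = 0.3671
−0.28·log₂(0.28) = 0.5142
−0.18·log₂(0.18) = 0.4453
−0.24·log₂(0.24) = 0.4941
Sum ≈ 2.4195 → 2.419 bits.

2.419 bits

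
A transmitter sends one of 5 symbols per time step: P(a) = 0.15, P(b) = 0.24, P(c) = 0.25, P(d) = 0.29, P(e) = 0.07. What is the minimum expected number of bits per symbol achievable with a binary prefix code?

Repeatedly combine the two least-probable nodes; the expected code length is the sum of the merged weights.
merge 7/100 + 3/20 → 11/50
merge 11/50 + 6/25 → 23/50
merge 1/4 + 29/100 → 27/50
merge 23/50 + 27/50 → 1
L = 11/50 + 23/50 + 27/50 + 1 = 111/50 = 2.22 bits/symbol.

2.22 bits/symbol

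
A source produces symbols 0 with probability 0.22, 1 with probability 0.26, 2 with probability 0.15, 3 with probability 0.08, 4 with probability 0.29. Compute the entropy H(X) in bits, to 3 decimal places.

H = −Σ pᵢ log₂ pᵢ.
−0.22·log₂(0.22) = 0.4806
−0.26·log₂(0.26) = 0.5053
−0.15·log₂(0.15) = 0.4105
−0.08·log₂(0.08) = 0.2915
−0.29·log₂(0.29) = 0.5179
Sum ≈ 2.2058 → 2.206 bits.

2.206 bits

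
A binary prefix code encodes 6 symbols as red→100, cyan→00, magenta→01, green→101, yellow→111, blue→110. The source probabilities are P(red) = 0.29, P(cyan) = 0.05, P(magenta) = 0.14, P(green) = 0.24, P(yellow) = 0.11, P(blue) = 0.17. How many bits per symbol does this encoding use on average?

L̄ = Σ pᵢ·ℓᵢ = 0.29·3 + 0.05·2 + 0.14·2 + 0.24·3 + 0.11·3 + 0.17·3 = 2.81 bits/symbol.

2.81 bits/symbol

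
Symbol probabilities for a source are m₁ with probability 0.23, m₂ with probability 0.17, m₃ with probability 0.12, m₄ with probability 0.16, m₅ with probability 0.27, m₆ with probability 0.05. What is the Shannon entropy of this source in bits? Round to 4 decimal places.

H = −Σ pᵢ log₂ pᵢ.
−0.23·log₂(0.23) = 0.4877
−0.17·log₂(0.17) = 0.4346
−0.12·log₂(0.12) = 0.3671
−0.16·log₂(0.16) = 0.4230
−0.27·log₂(0.27) = 0.5100
−0.05·log₂(0.05) = 0.2161
Sum ≈ 2.4385 → 2.4385 bits.

2.4385 bits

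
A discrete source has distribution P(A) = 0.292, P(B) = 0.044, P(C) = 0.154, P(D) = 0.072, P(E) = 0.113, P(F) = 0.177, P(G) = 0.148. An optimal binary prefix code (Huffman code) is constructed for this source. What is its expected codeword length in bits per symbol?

2.647 bits/symbol

Repeatedly combine the two least-probable nodes; the expected code length is the sum of the merged weights.
merge 11/250 + 9/125 → 29/250
merge 113/1000 + 29/250 → 229/1000
merge 37/250 + 77/500 → 151/500
merge 177/1000 + 229/1000 → 203/500
merge 73/250 + 151/500 → 297/500
merge 203/500 + 297/500 → 1
L = 29/250 + 229/1000 + 151/500 + 203/500 + 297/500 + 1 = 2647/1000 = 2.647 bits/symbol.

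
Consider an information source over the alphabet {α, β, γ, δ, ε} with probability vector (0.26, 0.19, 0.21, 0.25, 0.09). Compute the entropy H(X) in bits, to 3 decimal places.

H = −Σ pᵢ log₂ pᵢ.
−0.26·log₂(0.26) = 0.5053
−0.19·log₂(0.19) = 0.4552
−0.21·log₂(0.21) = 0.4728
−0.25·log₂(0.25) = 0.5000
−0.09·log₂(0.09) = 0.3127
Sum ≈ 2.2460 → 2.246 bits.

2.246 bits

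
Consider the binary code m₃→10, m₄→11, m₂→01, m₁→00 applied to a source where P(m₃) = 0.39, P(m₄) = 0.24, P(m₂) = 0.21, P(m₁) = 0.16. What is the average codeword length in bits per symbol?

L̄ = Σ pᵢ·ℓᵢ = 0.39·2 + 0.24·2 + 0.21·2 + 0.16·2 = 2 bits/symbol.

2 bits/symbol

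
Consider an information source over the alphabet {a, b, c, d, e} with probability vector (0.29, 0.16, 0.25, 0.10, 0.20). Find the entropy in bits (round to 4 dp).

H = −Σ pᵢ log₂ pᵢ.
−0.29·log₂(0.29) = 0.5179
−0.16·log₂(0.16) = 0.4230
−0.25·log₂(0.25) = 0.5000
−0.10·log₂(0.10) = 0.3322
−0.20·log₂(0.20) = 0.4644
Sum ≈ 2.2375 → 2.2375 bits.

2.2375 bits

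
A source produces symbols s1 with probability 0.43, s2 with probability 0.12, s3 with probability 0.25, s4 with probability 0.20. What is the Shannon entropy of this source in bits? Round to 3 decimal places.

H = −Σ pᵢ log₂ pᵢ.
−0.43·log₂(0.43) = 0.5236
−0.12·log₂(0.12) = 0.3671
−0.25·log₂(0.25) = 0.5000
−0.20·log₂(0.20) = 0.4644
Sum ≈ 1.8550 → 1.855 bits.

1.855 bits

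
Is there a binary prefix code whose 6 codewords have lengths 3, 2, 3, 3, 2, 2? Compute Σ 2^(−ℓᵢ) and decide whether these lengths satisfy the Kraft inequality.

With common denominator 2^3 = 8: Σ 2^(−ℓᵢ) = 1/8 + 2/8 + 1/8 + 1/8 + 2/8 + 2/8 = 9/8 = 1.125.
Kraft's inequality requires Σ ≤ 1; here Σ = 1.125 > 1, so no such prefix code exists.

1.125; no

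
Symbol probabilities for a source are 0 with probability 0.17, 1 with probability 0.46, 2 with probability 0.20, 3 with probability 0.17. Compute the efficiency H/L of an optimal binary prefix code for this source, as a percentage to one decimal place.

98.3%

Entropy H = −Σ p log₂ p ≈ 1.8489 bits.
Huffman merges: 17/100+17/100→17/50; 1/5+17/50→27/50; 23/50+27/50→1. L = 47/25 ≈ 1.8800.
Efficiency = H/L = 1.8489/1.8800 = 98.3%.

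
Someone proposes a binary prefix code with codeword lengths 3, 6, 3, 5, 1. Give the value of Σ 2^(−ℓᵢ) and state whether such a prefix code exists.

0.796875; yes

With common denominator 2^6 = 64: Σ 2^(−ℓᵢ) = 8/64 + 1/64 + 8/64 + 2/64 + 32/64 = 51/64 = 0.796875.
Kraft's inequality requires Σ ≤ 1; here Σ = 0.796875 ≤ 1, so such a prefix code exists.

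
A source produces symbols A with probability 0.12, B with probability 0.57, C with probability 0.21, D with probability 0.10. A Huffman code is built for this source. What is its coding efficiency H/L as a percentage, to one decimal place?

Entropy H = −Σ p log₂ p ≈ 1.6343 bits.
Huffman merges: 1/10+3/25→11/50; 21/100+11/50→43/100; 43/100+57/100→1. L = 33/20 ≈ 1.6500.
Efficiency = H/L = 1.6343/1.6500 = 99.1%.

99.1%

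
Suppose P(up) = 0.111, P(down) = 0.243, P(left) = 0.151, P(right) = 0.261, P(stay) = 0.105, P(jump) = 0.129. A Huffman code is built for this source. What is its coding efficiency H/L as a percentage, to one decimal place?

Entropy H = −Σ p log₂ p ≈ 2.4881 bits.
Huffman merges: 21/200+111/1000→27/125; 129/1000+151/1000→7/25; 27/125+243/1000→459/1000; 261/1000+7/25→541/1000; 459/1000+541/1000→1. L = 312/125 ≈ 2.4960.
Efficiency = H/L = 2.4881/2.4960 = 99.7%.

99.7%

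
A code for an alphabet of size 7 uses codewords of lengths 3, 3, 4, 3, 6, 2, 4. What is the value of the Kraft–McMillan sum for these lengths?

0.765625

With common denominator 2^6 = 64: Σ 2^(−ℓᵢ) = 8/64 + 8/64 + 4/64 + 8/64 + 1/64 + 16/64 + 4/64 = 49/64 = 0.765625.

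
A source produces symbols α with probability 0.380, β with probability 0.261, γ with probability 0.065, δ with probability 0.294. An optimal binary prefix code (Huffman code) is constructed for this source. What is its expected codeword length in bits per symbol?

Repeatedly combine the two least-probable nodes; the expected code length is the sum of the merged weights.
merge 13/200 + 261/1000 → 163/500
merge 147/500 + 163/500 → 31/50
merge 19/50 + 31/50 → 1
L = 163/500 + 31/50 + 1 = 973/500 = 1.946 bits/symbol.

1.946 bits/symbol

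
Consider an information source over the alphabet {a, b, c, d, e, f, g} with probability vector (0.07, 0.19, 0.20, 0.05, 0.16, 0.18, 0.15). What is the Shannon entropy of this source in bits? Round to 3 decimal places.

2.683 bits

H = −Σ pᵢ log₂ pᵢ.
−0.07·log₂(0.07) = 0.2686
−0.19·log₂(0.19) = 0.4552
−0.20·log₂(0.20) = 0.4644
−0.05·log₂(0.05) = 0.2161
−0.16·log₂(0.16) = 0.4230
−0.18·log₂(0.18) = 0.4453
−0.15·log₂(0.15) = 0.4105
Sum ≈ 2.6831 → 2.683 bits.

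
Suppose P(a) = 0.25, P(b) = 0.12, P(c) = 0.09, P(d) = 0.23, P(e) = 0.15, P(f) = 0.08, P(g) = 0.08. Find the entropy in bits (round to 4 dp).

H = −Σ pᵢ log₂ pᵢ.
−0.25·log₂(0.25) = 0.5000
−0.12·log₂(0.12) = 0.3671
−0.09·log₂(0.09) = 0.3127
−0.23·log₂(0.23) = 0.4877
−0.15·log₂(0.15) = 0.4105
−0.08·log₂(0.08) = 0.2915
−0.08·log₂(0.08) = 0.2915
Sum ≈ 2.6610 → 2.6610 bits.

2.6610 bits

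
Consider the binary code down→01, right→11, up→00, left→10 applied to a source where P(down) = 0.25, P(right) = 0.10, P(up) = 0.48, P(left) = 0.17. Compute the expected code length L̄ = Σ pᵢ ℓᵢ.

L̄ = Σ pᵢ·ℓᵢ = 0.25·2 + 0.10·2 + 0.48·2 + 0.17·2 = 2 bits/symbol.

2 bits/symbol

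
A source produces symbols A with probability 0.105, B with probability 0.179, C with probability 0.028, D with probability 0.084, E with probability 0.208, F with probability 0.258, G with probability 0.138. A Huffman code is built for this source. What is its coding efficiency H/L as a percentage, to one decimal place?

Entropy H = −Σ p log₂ p ≈ 2.6001 bits.
Huffman merges: 7/250+21/250→14/125; 21/200+14/125→217/1000; 69/500+179/1000→317/1000; 26/125+217/1000→17/40; 129/500+317/1000→23/40; 17/40+23/40→1. L = 1323/500 ≈ 2.6460.
Efficiency = H/L = 2.6001/2.6460 = 98.3%.

98.3%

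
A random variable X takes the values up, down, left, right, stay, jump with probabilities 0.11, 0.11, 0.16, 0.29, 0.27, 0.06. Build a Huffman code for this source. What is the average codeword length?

2.44 bits/symbol

Repeatedly combine the two least-probable nodes; the expected code length is the sum of the merged weights.
merge 3/50 + 11/100 → 17/100
merge 11/100 + 4/25 → 27/100
merge 17/100 + 27/100 → 11/25
merge 27/100 + 29/100 → 14/25
merge 11/25 + 14/25 → 1
L = 17/100 + 27/100 + 11/25 + 14/25 + 1 = 61/25 = 2.44 bits/symbol.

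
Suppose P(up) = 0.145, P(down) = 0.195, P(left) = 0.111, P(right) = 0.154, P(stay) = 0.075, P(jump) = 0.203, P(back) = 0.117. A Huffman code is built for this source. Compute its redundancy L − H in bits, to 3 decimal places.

0.047 bits

Entropy H = −Σ p log₂ p ≈ 2.7409 bits.
Huffman merges: 3/40+111/1000→93/500; 117/1000+29/200→131/500; 77/500+93/500→17/50; 39/200+203/1000→199/500; 131/500+17/50→301/500; 199/500+301/500→1. L = 697/250 ≈ 2.7880.
L − H = 2.7880 − 2.7409 = 0.047 bits.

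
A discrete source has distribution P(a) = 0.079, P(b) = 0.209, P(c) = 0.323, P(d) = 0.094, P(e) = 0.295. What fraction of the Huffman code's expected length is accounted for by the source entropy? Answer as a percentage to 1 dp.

97.9%

Entropy H = −Σ p log₂ p ≈ 2.1281 bits.
Huffman merges: 79/1000+47/500→173/1000; 173/1000+209/1000→191/500; 59/200+323/1000→309/500; 191/500+309/500→1. L = 2173/1000 ≈ 2.1730.
Efficiency = H/L = 2.1281/2.1730 = 97.9%.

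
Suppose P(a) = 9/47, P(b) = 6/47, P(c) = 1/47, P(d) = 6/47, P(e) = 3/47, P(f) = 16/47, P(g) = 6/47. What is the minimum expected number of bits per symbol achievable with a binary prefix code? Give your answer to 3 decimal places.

2.553 bits/symbol

Repeatedly combine the two least-probable nodes; the expected code length is the sum of the merged weights.
merge 1/47 + 3/47 → 4/47
merge 4/47 + 6/47 → 10/47
merge 6/47 + 6/47 → 12/47
merge 9/47 + 10/47 → 19/47
merge 12/47 + 16/47 → 28/47
merge 19/47 + 28/47 → 1
L = 4/47 + 10/47 + 12/47 + 19/47 + 28/47 + 1 = 120/47 ≈ 2.553 bits/symbol.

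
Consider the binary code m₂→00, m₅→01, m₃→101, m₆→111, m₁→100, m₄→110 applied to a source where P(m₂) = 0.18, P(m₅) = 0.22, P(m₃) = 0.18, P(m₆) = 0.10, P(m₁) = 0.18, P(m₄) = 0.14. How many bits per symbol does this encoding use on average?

L̄ = Σ pᵢ·ℓᵢ = 0.18·2 + 0.22·2 + 0.18·3 + 0.10·3 + 0.18·3 + 0.14·3 = 2.6 bits/symbol.

2.6 bits/symbol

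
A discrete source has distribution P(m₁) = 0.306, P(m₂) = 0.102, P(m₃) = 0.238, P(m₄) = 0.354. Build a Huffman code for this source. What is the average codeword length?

Repeatedly combine the two least-probable nodes; the expected code length is the sum of the merged weights.
merge 51/500 + 119/500 → 17/50
merge 153/500 + 17/50 → 323/500
merge 177/500 + 323/500 → 1
L = 17/50 + 323/500 + 1 = 993/500 = 1.986 bits/symbol.

1.986 bits/symbol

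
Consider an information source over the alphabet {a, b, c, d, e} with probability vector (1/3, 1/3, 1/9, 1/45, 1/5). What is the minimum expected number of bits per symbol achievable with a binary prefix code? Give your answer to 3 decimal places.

Repeatedly combine the two least-probable nodes; the expected code length is the sum of the merged weights.
merge 1/45 + 1/9 → 2/15
merge 2/15 + 1/5 → 1/3
merge 1/3 + 1/3 → 2/3
merge 1/3 + 2/3 → 1
L = 2/15 + 1/3 + 2/3 + 1 = 32/15 ≈ 2.133 bits/symbol.

2.133 bits/symbol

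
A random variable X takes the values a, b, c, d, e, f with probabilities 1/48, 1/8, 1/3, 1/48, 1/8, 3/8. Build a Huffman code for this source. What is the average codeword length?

Repeatedly combine the two least-probable nodes; the expected code length is the sum of the merged weights.
merge 1/48 + 1/48 → 1/24
merge 1/24 + 1/8 → 1/6
merge 1/8 + 1/6 → 7/24
merge 7/24 + 1/3 → 5/8
merge 3/8 + 5/8 → 1
L = 1/24 + 1/6 + 7/24 + 5/8 + 1 = 17/8 = 2.125 bits/symbol.

2.125 bits/symbol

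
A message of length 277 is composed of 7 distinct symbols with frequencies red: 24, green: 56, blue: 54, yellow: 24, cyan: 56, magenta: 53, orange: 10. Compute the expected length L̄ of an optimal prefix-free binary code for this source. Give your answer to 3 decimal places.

Probabilities are the counts divided by 277.
Repeatedly combine the two least-probable nodes; the expected code length is the sum of the merged weights.
merge 10/277 + 24/277 → 34/277
merge 24/277 + 34/277 → 58/277
merge 53/277 + 54/277 → 107/277
merge 56/277 + 56/277 → 112/277
merge 58/277 + 107/277 → 165/277
merge 112/277 + 165/277 → 1
L = 34/277 + 58/277 + 107/277 + 112/277 + 165/277 + 1 = 753/277 ≈ 2.718 bits/symbol.

2.718 bits/symbol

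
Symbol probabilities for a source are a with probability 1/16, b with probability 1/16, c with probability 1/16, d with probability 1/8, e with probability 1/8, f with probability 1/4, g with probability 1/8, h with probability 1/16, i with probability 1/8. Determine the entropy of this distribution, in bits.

Each probability is a power of 1/2, so log₂(1/p) is an integer.
H = Σ p·log₂(1/p) = 1/16·4 + 1/16·4 + 1/16·4 + 1/8·3 + 1/8·3 + 1/4·2 + 1/8·3 + 1/16·4 + 1/8·3 = 3 bits.

3 bits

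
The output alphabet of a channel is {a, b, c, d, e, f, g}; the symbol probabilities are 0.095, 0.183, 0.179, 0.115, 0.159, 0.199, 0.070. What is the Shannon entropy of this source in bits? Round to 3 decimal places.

H = −Σ pᵢ log₂ pᵢ.
−0.095·log₂(0.095) = 0.3226
−0.183·log₂(0.183) = 0.4484
−0.179·log₂(0.179) = 0.4443
−0.115·log₂(0.115) = 0.3588
−0.159·log₂(0.159) = 0.4218
−0.199·log₂(0.199) = 0.4635
−0.070·log₂(0.070) = 0.2686
Sum ≈ 2.7280 → 2.728 bits.

2.728 bits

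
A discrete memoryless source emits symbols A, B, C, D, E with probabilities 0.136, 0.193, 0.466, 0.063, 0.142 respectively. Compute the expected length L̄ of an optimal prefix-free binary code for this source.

Repeatedly combine the two least-probable nodes; the expected code length is the sum of the merged weights.
merge 63/1000 + 17/125 → 199/1000
merge 71/500 + 193/1000 → 67/200
merge 199/1000 + 67/200 → 267/500
merge 233/500 + 267/500 → 1
L = 199/1000 + 67/200 + 267/500 + 1 = 517/250 = 2.068 bits/symbol.

2.068 bits/symbol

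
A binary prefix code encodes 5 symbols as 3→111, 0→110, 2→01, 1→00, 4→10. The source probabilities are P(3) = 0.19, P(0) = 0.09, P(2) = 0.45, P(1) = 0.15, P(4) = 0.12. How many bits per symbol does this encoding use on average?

L̄ = Σ pᵢ·ℓᵢ = 0.19·3 + 0.09·3 + 0.45·2 + 0.15·2 + 0.12·2 = 2.28 bits/symbol.

2.28 bits/symbol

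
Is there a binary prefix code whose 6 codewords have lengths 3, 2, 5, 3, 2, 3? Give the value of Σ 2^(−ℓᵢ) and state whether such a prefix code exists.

0.90625; yes

With common denominator 2^5 = 32: Σ 2^(−ℓᵢ) = 4/32 + 8/32 + 1/32 + 4/32 + 8/32 + 4/32 = 29/32 = 0.90625.
Kraft's inequality requires Σ ≤ 1; here Σ = 0.90625 ≤ 1, so such a prefix code exists.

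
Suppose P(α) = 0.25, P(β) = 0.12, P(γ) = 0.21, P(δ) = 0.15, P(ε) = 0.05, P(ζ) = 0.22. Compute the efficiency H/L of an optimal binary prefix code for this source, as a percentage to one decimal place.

98.3%

Entropy H = −Σ p log₂ p ≈ 2.4471 bits.
Huffman merges: 1/20+3/25→17/100; 3/20+17/100→8/25; 21/100+11/50→43/100; 1/4+8/25→57/100; 43/100+57/100→1. L = 249/100 ≈ 2.4900.
Efficiency = H/L = 2.4471/2.4900 = 98.3%.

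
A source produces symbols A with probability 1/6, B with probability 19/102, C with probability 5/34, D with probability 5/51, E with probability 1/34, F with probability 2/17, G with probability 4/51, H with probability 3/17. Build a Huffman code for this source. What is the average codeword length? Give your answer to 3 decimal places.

2.922 bits/symbol

Repeatedly combine the two least-probable nodes; the expected code length is the sum of the merged weights.
merge 1/34 + 4/51 → 11/102
merge 5/51 + 11/102 → 7/34
merge 2/17 + 5/34 → 9/34
merge 1/6 + 3/17 → 35/102
merge 19/102 + 7/34 → 20/51
merge 9/34 + 35/102 → 31/51
merge 20/51 + 31/51 → 1
L = 11/102 + 7/34 + 9/34 + 35/102 + 20/51 + 31/51 + 1 = 149/51 ≈ 2.922 bits/symbol.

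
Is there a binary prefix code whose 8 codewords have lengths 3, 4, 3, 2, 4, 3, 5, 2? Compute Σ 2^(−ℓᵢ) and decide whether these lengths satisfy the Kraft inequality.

1.03125; no

With common denominator 2^5 = 32: Σ 2^(−ℓᵢ) = 4/32 + 2/32 + 4/32 + 8/32 + 2/32 + 4/32 + 1/32 + 8/32 = 33/32 = 1.03125.
Kraft's inequality requires Σ ≤ 1; here Σ = 1.03125 > 1, so no such prefix code exists.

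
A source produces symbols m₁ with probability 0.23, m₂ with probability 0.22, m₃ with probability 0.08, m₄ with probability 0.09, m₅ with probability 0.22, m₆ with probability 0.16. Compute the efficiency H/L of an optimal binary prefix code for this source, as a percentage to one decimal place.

99.0%

Entropy H = −Σ p log₂ p ≈ 2.4760 bits.
Huffman merges: 2/25+9/100→17/100; 4/25+17/100→33/100; 11/50+11/50→11/25; 23/100+33/100→14/25; 11/25+14/25→1. L = 5/2 ≈ 2.5000.
Efficiency = H/L = 2.4760/2.5000 = 99.0%.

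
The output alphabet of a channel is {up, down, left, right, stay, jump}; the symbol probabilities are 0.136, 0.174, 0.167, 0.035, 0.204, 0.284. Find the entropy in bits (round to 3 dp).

2.415 bits

H = −Σ pᵢ log₂ pᵢ.
−0.136·log₂(0.136) = 0.3915
−0.174·log₂(0.174) = 0.4390
−0.167·log₂(0.167) = 0.4312
−0.035·log₂(0.035) = 0.1693
−0.204·log₂(0.204) = 0.4678
−0.284·log₂(0.284) = 0.5158
Sum ≈ 2.4145 → 2.415 bits.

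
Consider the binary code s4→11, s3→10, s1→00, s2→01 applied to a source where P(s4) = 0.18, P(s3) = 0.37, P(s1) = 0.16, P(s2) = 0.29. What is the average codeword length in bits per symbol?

2 bits/symbol

L̄ = Σ pᵢ·ℓᵢ = 0.18·2 + 0.37·2 + 0.16·2 + 0.29·2 = 2 bits/symbol.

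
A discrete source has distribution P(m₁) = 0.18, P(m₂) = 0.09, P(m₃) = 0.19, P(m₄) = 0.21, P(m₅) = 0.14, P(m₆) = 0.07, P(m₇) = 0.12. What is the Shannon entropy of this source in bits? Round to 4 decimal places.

H = −Σ pᵢ log₂ pᵢ.
−0.18·log₂(0.18) = 0.4453
−0.09·log₂(0.09) = 0.3127
−0.19·log₂(0.19) = 0.4552
−0.21·log₂(0.21) = 0.4728
−0.14·log₂(0.14) = 0.3971
−0.07·log₂(0.07) = 0.2686
−0.12·log₂(0.12) = 0.3671
Sum ≈ 2.7187 → 2.7187 bits.

2.7187 bits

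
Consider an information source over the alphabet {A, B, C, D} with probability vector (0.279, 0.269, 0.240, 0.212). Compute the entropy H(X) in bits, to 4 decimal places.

H = −Σ pᵢ log₂ pᵢ.
−0.279·log₂(0.279) = 0.5138
−0.269·log₂(0.269) = 0.5096
−0.240·log₂(0.240) = 0.4941
−0.212·log₂(0.212) = 0.4744
Sum ≈ 1.9920 → 1.9920 bits.

1.9920 bits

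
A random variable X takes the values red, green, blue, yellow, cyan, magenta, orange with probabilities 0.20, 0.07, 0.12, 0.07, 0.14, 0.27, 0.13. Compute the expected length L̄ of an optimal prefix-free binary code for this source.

2.67 bits/symbol

Repeatedly combine the two least-probable nodes; the expected code length is the sum of the merged weights.
merge 7/100 + 7/100 → 7/50
merge 3/25 + 13/100 → 1/4
merge 7/50 + 7/50 → 7/25
merge 1/5 + 1/4 → 9/20
merge 27/100 + 7/25 → 11/20
merge 9/20 + 11/20 → 1
L = 7/50 + 1/4 + 7/25 + 9/20 + 11/20 + 1 = 267/100 = 2.67 bits/symbol.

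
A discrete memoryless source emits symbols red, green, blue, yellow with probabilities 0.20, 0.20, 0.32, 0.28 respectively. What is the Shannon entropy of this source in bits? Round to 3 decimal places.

1.969 bits

H = −Σ pᵢ log₂ pᵢ.
−0.20·log₂(0.20) = 0.4644
−0.20·log₂(0.20) = 0.4644
−0.32·log₂(0.32) = 0.5260
−0.28·log₂(0.28) = 0.5142
Sum ≈ 1.9690 → 1.969 bits.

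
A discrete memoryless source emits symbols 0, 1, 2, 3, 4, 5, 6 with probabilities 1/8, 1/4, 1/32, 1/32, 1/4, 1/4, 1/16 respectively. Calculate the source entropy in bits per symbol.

2.4375 bits

Each probability is a power of 1/2, so log₂(1/p) is an integer.
H = Σ p·log₂(1/p) = 1/8·3 + 1/4·2 + 1/32·5 + 1/32·5 + 1/4·2 + 1/4·2 + 1/16·4 = 2.4375 bits.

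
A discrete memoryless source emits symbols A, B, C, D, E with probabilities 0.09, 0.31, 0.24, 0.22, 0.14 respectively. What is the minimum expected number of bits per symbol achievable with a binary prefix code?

Repeatedly combine the two least-probable nodes; the expected code length is the sum of the merged weights.
merge 9/100 + 7/50 → 23/100
merge 11/50 + 23/100 → 9/20
merge 6/25 + 31/100 → 11/20
merge 9/20 + 11/20 → 1
L = 23/100 + 9/20 + 11/20 + 1 = 223/100 = 2.23 bits/symbol.

2.23 bits/symbol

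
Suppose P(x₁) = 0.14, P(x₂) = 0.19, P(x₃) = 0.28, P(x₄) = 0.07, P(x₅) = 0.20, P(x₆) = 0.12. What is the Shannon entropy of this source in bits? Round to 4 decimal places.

H = −Σ pᵢ log₂ pᵢ.
−0.14·log₂(0.14) = 0.3971
−0.19·log₂(0.19) = 0.4552
−0.28·log₂(0.28) = 0.5142
−0.07·log₂(0.07) = 0.2686
−0.20·log₂(0.20) = 0.4644
−0.12·log₂(0.12) = 0.3671
Sum ≈ 2.4666 → 2.4666 bits.

2.4666 bits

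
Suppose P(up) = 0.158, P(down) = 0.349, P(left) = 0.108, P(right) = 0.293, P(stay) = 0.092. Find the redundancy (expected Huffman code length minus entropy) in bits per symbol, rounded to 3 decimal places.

Entropy H = −Σ p log₂ p ≈ 2.1330 bits.
Huffman merges: 23/250+27/250→1/5; 79/500+1/5→179/500; 293/1000+349/1000→321/500; 179/500+321/500→1. L = 11/5 ≈ 2.2000.
L − H = 2.2000 − 2.1330 = 0.067 bits.

0.067 bits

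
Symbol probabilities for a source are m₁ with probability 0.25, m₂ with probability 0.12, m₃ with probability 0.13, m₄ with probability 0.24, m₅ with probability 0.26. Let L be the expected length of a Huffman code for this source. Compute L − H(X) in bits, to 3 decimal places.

Entropy H = −Σ p log₂ p ≈ 2.2491 bits.
Huffman merges: 3/25+13/100→1/4; 6/25+1/4→49/100; 1/4+13/50→51/100; 49/100+51/100→1. L = 9/4 ≈ 2.2500.
L − H = 2.2500 − 2.2491 = 0.001 bits.

0.001 bits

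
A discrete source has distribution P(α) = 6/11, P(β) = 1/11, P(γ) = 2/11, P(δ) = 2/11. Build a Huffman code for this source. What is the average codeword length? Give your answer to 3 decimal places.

Repeatedly combine the two least-probable nodes; the expected code length is the sum of the merged weights.
merge 1/11 + 2/11 → 3/11
merge 2/11 + 3/11 → 5/11
merge 5/11 + 6/11 → 1
L = 3/11 + 5/11 + 1 = 19/11 ≈ 1.727 bits/symbol.

1.727 bits/symbol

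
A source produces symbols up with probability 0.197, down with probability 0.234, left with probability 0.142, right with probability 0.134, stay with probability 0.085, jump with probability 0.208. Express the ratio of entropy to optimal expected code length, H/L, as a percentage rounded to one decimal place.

Entropy H = −Σ p log₂ p ≈ 2.5140 bits.
Huffman merges: 17/200+67/500→219/1000; 71/500+197/1000→339/1000; 26/125+219/1000→427/1000; 117/500+339/1000→573/1000; 427/1000+573/1000→1. L = 1279/500 ≈ 2.5580.
Efficiency = H/L = 2.5140/2.5580 = 98.3%.

98.3%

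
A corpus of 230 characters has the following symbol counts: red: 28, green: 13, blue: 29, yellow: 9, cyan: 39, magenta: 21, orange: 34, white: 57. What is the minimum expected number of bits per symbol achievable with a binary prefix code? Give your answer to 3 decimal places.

2.848 bits/symbol

Probabilities are the counts divided by 230.
Repeatedly combine the two least-probable nodes; the expected code length is the sum of the merged weights.
merge 9/230 + 13/230 → 11/115
merge 21/230 + 11/115 → 43/230
merge 14/115 + 29/230 → 57/230
merge 17/115 + 39/230 → 73/230
merge 43/230 + 57/230 → 10/23
merge 57/230 + 73/230 → 13/23
merge 10/23 + 13/23 → 1
L = 11/115 + 43/230 + 57/230 + 73/230 + 10/23 + 13/23 + 1 = 131/46 ≈ 2.848 bits/symbol.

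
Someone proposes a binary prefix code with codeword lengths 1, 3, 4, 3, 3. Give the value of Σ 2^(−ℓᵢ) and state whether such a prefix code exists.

0.9375; yes

With common denominator 2^4 = 16: Σ 2^(−ℓᵢ) = 8/16 + 2/16 + 1/16 + 2/16 + 2/16 = 15/16 = 0.9375.
Kraft's inequality requires Σ ≤ 1; here Σ = 0.9375 ≤ 1, so such a prefix code exists.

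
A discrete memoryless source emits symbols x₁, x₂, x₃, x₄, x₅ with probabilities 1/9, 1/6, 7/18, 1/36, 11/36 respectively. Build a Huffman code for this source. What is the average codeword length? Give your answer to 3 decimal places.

Repeatedly combine the two least-probable nodes; the expected code length is the sum of the merged weights.
merge 1/36 + 1/9 → 5/36
merge 5/36 + 1/6 → 11/36
merge 11/36 + 11/36 → 11/18
merge 7/18 + 11/18 → 1
L = 5/36 + 11/36 + 11/18 + 1 = 37/18 ≈ 2.056 bits/symbol.

2.056 bits/symbol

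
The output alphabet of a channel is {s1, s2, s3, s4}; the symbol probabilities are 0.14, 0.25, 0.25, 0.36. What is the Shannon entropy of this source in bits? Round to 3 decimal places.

H = −Σ pᵢ log₂ pᵢ.
−0.14·log₂(0.14) = 0.3971
−0.25·log₂(0.25) = 0.5000
−0.25·log₂(0.25) = 0.5000
−0.36·log₂(0.36) = 0.5306
Sum ≈ 1.9277 → 1.928 bits.

1.928 bits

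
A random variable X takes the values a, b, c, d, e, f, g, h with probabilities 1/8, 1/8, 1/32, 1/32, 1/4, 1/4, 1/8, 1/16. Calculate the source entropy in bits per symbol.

Each probability is a power of 1/2, so log₂(1/p) is an integer.
H = Σ p·log₂(1/p) = 1/8·3 + 1/8·3 + 1/32·5 + 1/32·5 + 1/4·2 + 1/4·2 + 1/8·3 + 1/16·4 = 2.6875 bits.

2.6875 bits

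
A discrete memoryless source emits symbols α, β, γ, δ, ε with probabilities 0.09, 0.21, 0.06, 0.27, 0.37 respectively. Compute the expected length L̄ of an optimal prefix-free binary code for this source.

2.14 bits/symbol

Repeatedly combine the two least-probable nodes; the expected code length is the sum of the merged weights.
merge 3/50 + 9/100 → 3/20
merge 3/20 + 21/100 → 9/25
merge 27/100 + 9/25 → 63/100
merge 37/100 + 63/100 → 1
L = 3/20 + 9/25 + 63/100 + 1 = 107/50 = 2.14 bits/symbol.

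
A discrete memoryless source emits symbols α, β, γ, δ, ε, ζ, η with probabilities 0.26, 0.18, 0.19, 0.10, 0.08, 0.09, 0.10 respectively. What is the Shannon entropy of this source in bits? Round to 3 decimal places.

2.674 bits

H = −Σ pᵢ log₂ pᵢ.
−0.26·log₂(0.26) = 0.5053
−0.18·log₂(0.18) = 0.4453
−0.19·log₂(0.19) = 0.4552
−0.10·log₂(0.10) = 0.3322
−0.08·log₂(0.08) = 0.2915
−0.09·log₂(0.09) = 0.3127
−0.10·log₂(0.10) = 0.3322
Sum ≈ 2.6744 → 2.674 bits.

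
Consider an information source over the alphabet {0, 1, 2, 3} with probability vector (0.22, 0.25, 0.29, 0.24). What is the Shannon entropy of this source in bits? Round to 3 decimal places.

1.993 bits

H = −Σ pᵢ log₂ pᵢ.
−0.22·log₂(0.22) = 0.4806
−0.25·log₂(0.25) = 0.5000
−0.29·log₂(0.29) = 0.5179
−0.24·log₂(0.24) = 0.4941
Sum ≈ 1.9926 → 1.993 bits.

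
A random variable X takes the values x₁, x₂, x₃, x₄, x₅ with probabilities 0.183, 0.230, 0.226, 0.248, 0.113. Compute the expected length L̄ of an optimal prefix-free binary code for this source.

Repeatedly combine the two least-probable nodes; the expected code length is the sum of the merged weights.
merge 113/1000 + 183/1000 → 37/125
merge 113/500 + 23/100 → 57/125
merge 31/125 + 37/125 → 68/125
merge 57/125 + 68/125 → 1
L = 37/125 + 57/125 + 68/125 + 1 = 287/125 = 2.296 bits/symbol.

2.296 bits/symbol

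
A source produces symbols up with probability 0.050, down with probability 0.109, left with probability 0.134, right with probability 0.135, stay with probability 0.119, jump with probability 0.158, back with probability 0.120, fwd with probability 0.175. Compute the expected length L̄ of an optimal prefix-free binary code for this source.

2.984 bits/symbol

Repeatedly combine the two least-probable nodes; the expected code length is the sum of the merged weights.
merge 1/20 + 109/1000 → 159/1000
merge 119/1000 + 3/25 → 239/1000
merge 67/500 + 27/200 → 269/1000
merge 79/500 + 159/1000 → 317/1000
merge 7/40 + 239/1000 → 207/500
merge 269/1000 + 317/1000 → 293/500
merge 207/500 + 293/500 → 1
L = 159/1000 + 239/1000 + 269/1000 + 317/1000 + 207/500 + 293/500 + 1 = 373/125 = 2.984 bits/symbol.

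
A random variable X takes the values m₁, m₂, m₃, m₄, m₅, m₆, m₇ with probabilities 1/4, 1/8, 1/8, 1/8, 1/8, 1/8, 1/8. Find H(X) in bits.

Each probability is a power of 1/2, so log₂(1/p) is an integer.
H = Σ p·log₂(1/p) = 1/4·2 + 1/8·3 + 1/8·3 + 1/8·3 + 1/8·3 + 1/8·3 + 1/8·3 = 2.75 bits.

2.75 bits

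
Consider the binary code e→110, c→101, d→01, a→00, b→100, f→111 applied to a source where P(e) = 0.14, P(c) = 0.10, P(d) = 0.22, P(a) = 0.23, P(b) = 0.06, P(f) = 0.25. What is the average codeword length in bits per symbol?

2.55 bits/symbol

L̄ = Σ pᵢ·ℓᵢ = 0.14·3 + 0.10·3 + 0.22·2 + 0.23·2 + 0.06·3 + 0.25·3 = 2.55 bits/symbol.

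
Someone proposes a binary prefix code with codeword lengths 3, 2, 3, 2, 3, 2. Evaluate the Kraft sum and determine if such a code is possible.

With common denominator 2^3 = 8: Σ 2^(−ℓᵢ) = 1/8 + 2/8 + 1/8 + 2/8 + 1/8 + 2/8 = 9/8 = 1.125.
Kraft's inequality requires Σ ≤ 1; here Σ = 1.125 > 1, so no such prefix code exists.

1.125; no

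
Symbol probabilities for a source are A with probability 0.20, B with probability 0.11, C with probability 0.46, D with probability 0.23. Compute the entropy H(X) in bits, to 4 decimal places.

H = −Σ pᵢ log₂ pᵢ.
−0.20·log₂(0.20) = 0.4644
−0.11·log₂(0.11) = 0.3503
−0.46·log₂(0.46) = 0.5153
−0.23·log₂(0.23) = 0.4877
Sum ≈ 1.8177 → 1.8177 bits.

1.8177 bits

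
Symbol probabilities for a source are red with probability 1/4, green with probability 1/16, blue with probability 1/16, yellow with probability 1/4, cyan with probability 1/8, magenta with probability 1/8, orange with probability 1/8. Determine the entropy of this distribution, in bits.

2.625 bits

Each probability is a power of 1/2, so log₂(1/p) is an integer.
H = Σ p·log₂(1/p) = 1/4·2 + 1/16·4 + 1/16·4 + 1/4·2 + 1/8·3 + 1/8·3 + 1/8·3 = 2.625 bits.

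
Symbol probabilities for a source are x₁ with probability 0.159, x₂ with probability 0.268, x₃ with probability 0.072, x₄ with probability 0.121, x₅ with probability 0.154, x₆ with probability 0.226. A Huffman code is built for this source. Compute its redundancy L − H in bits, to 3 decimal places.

Entropy H = −Σ p log₂ p ≈ 2.4735 bits.
Huffman merges: 9/125+121/1000→193/1000; 77/500+159/1000→313/1000; 193/1000+113/500→419/1000; 67/250+313/1000→581/1000; 419/1000+581/1000→1. L = 1253/500 ≈ 2.5060.
L − H = 2.5060 − 2.4735 = 0.033 bits.

0.033 bits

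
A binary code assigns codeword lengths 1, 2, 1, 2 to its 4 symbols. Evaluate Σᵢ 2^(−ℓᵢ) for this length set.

With common denominator 2^2 = 4: Σ 2^(−ℓᵢ) = 2/4 + 1/4 + 2/4 + 1/4 = 6/4 = 1.5.

1.5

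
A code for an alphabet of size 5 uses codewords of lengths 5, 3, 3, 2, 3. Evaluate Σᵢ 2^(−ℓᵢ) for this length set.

0.65625

With common denominator 2^5 = 32: Σ 2^(−ℓᵢ) = 1/32 + 4/32 + 4/32 + 8/32 + 4/32 = 21/32 = 0.65625.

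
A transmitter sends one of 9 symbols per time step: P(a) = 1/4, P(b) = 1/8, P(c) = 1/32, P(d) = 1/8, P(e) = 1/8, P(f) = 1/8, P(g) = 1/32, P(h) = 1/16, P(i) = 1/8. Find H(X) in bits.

Each probability is a power of 1/2, so log₂(1/p) is an integer.
H = Σ p·log₂(1/p) = 1/4·2 + 1/8·3 + 1/32·5 + 1/8·3 + 1/8·3 + 1/8·3 + 1/32·5 + 1/16·4 + 1/8·3 = 2.9375 bits.

2.9375 bits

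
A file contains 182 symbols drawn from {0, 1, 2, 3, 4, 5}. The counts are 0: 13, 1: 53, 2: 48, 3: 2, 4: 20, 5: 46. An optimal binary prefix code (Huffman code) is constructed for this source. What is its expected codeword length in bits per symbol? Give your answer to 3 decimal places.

Probabilities are the counts divided by 182.
Repeatedly combine the two least-probable nodes; the expected code length is the sum of the merged weights.
merge 1/91 + 1/14 → 15/182
merge 15/182 + 10/91 → 5/26
merge 5/26 + 23/91 → 81/182
merge 24/91 + 53/182 → 101/182
merge 81/182 + 101/182 → 1
L = 15/182 + 5/26 + 81/182 + 101/182 + 1 = 207/91 ≈ 2.275 bits/symbol.

2.275 bits/symbol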